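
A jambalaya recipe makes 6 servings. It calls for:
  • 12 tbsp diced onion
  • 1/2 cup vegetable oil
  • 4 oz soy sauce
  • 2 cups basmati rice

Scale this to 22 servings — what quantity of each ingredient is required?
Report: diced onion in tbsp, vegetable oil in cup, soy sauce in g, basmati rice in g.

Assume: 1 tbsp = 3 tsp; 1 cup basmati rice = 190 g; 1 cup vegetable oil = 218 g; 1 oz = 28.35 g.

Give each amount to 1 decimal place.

Scaling factor: 22/6 = 11/3.
diced onion: 12 tbsp × 11/3 = 44.0 tbsp
vegetable oil: 0.5 cup × 11/3 ≈ 1.8 cup
soy sauce: 4 oz × 11/3 × 28.35 g/oz = 415.8 g
basmati rice: 2 cup × 11/3 × 190 g/cup ≈ 1393.3 g

diced onion: 44.0 tbsp; vegetable oil: 1.8 cup; soy sauce: 415.8 g; basmati rice: 1393.3 g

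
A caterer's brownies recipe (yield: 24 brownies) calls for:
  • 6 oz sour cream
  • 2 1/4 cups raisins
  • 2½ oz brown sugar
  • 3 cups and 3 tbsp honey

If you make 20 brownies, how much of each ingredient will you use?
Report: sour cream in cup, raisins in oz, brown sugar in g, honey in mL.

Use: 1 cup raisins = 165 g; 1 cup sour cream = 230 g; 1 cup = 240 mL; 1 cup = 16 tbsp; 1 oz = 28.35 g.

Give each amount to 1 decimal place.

Scaling factor: 20/24 = 5/6.
sour cream: 6 oz × 5/6 × 28.35 g/oz ÷ 230 g/cup ≈ 0.6 cup
raisins: 2.25 cup × 5/6 × 165 g/cup ÷ 28.35 g/oz ≈ 10.9 oz
brown sugar: 2.5 oz × 5/6 × 28.35 g/oz ≈ 59.1 g
honey: (3 cup + 3 tbsp = 3.1875 cup) × 5/6 × 240 mL/cup = 637.5 mL

sour cream: 0.6 cup; raisins: 10.9 oz; brown sugar: 59.1 g; honey: 637.5 mL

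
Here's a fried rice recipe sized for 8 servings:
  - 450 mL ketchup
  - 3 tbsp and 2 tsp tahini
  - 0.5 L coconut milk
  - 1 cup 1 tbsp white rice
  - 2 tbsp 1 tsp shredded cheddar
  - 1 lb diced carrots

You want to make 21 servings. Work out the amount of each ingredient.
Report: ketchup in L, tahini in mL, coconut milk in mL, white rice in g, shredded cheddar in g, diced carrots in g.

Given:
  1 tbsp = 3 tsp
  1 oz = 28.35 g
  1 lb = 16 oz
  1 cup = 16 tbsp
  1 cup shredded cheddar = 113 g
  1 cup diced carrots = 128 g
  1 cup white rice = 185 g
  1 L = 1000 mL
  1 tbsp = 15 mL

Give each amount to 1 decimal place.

Scaling factor: 21/8 = 2.625.
ketchup: 450 mL × 21/8 ÷ 1000 mL/L ≈ 1.2 L
tahini: (3 tbsp + 2 tsp = 11/3 tbsp) × 21/8 × 15 mL/tbsp ≈ 144.4 mL
coconut milk: 0.5 L × 21/8 × 1000 mL/L = 1312.5 mL
white rice: (1 cup + 1 tbsp = 1.0625 cup) × 21/8 × 185 g/cup ≈ 516.0 g
shredded cheddar: (2 tbsp + 1 tsp = 7/3 tbsp) × 21/8 ÷ 16 tbsp/cup × 113 g/cup ≈ 43.3 g
diced carrots: 1 lb × 21/8 × 16 oz/lb × 28.35 g/oz = 1190.7 g

ketchup: 1.2 L; tahini: 144.4 mL; coconut milk: 1312.5 mL; white rice: 516.0 g; shredded cheddar: 43.3 g; diced carrots: 1190.7 g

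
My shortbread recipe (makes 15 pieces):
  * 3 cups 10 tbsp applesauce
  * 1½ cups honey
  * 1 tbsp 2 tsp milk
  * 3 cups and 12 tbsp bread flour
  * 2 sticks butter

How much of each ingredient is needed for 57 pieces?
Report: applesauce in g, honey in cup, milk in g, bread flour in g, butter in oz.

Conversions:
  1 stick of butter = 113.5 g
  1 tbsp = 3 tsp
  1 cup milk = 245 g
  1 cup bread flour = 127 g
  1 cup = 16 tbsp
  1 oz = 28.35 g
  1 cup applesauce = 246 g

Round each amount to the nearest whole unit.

applesauce: 3389 g; honey: 6 cup; milk: 97 g; bread flour: 1810 g; butter: 30 oz

Scaling factor: 57/15 = 19/5 = 3.8.
applesauce: (3 cup + 10 tbsp = 3.625 cup) × 19/5 × 246 g/cup ≈ 3389 g
honey: 1.5 cup × 19/5 ≈ 6 cup
milk: (1 tbsp + 2 tsp = 5/3 tbsp) × 19/5 ÷ 16 tbsp/cup × 245 g/cup ≈ 97 g
bread flour: (3 cup + 12 tbsp = 3.75 cup) × 19/5 × 127 g/cup ≈ 1810 g
butter: 2 stick × 19/5 × 113.5 g/stick ÷ 28.35 g/oz ≈ 30 oz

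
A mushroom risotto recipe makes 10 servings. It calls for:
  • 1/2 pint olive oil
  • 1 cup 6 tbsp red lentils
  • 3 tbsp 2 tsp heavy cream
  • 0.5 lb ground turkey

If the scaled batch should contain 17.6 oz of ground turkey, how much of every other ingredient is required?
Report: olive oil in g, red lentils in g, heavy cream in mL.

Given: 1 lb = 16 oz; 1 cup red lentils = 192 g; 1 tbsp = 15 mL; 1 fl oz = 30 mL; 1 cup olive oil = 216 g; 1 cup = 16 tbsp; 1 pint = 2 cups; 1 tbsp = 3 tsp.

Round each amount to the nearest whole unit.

The original recipe has 8 oz of ground turkey, so the scaling factor is 17.6 ÷ 8 = 11/5 = 2.2.
olive oil: 0.5 pint × 11/5 × 2 cup/pint × 216 g/cup ≈ 475 g
red lentils: (1 cup + 6 tbsp = 1.375 cup) × 11/5 × 192 g/cup ≈ 581 g
heavy cream: (3 tbsp + 2 tsp = 11/3 tbsp) × 11/5 × 15 mL/tbsp = 121 mL

olive oil: 475 g; red lentils: 581 g; heavy cream: 121 mL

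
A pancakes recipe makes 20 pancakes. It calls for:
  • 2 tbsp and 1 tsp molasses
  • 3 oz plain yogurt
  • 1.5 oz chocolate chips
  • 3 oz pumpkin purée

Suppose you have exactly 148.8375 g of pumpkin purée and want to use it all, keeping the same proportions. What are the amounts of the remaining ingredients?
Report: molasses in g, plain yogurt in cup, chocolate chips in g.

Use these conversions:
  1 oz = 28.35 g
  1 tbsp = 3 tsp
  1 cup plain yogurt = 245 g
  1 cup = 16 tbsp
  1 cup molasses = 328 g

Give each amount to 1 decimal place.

molasses: 83.7 g; plain yogurt: 0.6 cup; chocolate chips: 74.4 g

The original recipe has 85.05 g of pumpkin purée, so the scaling factor is 148.8375 ÷ 85.05 = 7/4 = 1.75.
molasses: (2 tbsp + 1 tsp = 7/3 tbsp) × 7/4 ÷ 16 tbsp/cup × 328 g/cup ≈ 83.7 g
plain yogurt: 3 oz × 7/4 × 28.35 g/oz ÷ 245 g/cup ≈ 0.6 cup
chocolate chips: 1.5 oz × 7/4 × 28.35 g/oz ≈ 74.4 g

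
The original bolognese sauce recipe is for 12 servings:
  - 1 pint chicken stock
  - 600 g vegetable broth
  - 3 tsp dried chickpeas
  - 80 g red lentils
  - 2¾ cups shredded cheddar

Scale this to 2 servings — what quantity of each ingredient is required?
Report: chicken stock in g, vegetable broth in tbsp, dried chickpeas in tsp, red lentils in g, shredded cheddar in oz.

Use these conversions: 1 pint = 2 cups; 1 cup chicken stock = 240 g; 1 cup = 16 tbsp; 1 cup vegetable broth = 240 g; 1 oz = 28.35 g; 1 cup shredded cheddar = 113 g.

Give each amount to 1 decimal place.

chicken stock: 80.0 g; vegetable broth: 6.7 tbsp; dried chickpeas: 0.5 tsp; red lentils: 13.3 g; shredded cheddar: 1.8 oz

Scaling factor: 2/12 = 1/6.
chicken stock: 1 pint × 1/6 × 2 cup/pint × 240 g/cup = 80.0 g
vegetable broth: 600 g × 1/6 ÷ 240 g/cup × 16 tbsp/cup ≈ 6.7 tbsp
dried chickpeas: 3 tsp × 1/6 = 0.5 tsp
red lentils: 80 g × 1/6 ≈ 13.3 g
shredded cheddar: 2.75 cup × 1/6 × 113 g/cup ÷ 28.35 g/oz ≈ 1.8 oz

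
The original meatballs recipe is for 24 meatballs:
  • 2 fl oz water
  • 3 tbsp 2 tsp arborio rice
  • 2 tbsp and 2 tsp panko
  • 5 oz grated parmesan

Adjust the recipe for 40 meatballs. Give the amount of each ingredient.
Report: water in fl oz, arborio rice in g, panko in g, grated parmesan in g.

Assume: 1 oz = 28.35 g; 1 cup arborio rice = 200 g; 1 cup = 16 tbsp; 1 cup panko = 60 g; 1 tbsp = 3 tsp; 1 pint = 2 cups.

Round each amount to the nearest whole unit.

Scaling factor: 40/24 = 5/3.
water: 2 fl oz × 5/3 ≈ 3 fl oz
arborio rice: (3 tbsp + 2 tsp = 11/3 tbsp) × 5/3 ÷ 16 tbsp/cup × 200 g/cup ≈ 76 g
panko: (2 tbsp + 2 tsp = 8/3 tbsp) × 5/3 ÷ 16 tbsp/cup × 60 g/cup ≈ 17 g
grated parmesan: 5 oz × 5/3 × 28.35 g/oz ≈ 236 g

water: 3 fl oz; arborio rice: 76 g; panko: 17 g; grated parmesan: 236 g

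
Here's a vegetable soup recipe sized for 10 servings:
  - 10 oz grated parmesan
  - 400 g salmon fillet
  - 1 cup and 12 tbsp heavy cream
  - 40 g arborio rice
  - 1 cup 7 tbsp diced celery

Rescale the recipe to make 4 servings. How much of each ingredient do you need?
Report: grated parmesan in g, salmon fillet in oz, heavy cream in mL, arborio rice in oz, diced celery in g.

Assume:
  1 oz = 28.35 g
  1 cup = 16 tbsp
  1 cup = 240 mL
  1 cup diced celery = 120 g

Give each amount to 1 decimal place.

grated parmesan: 113.4 g; salmon fillet: 5.6 oz; heavy cream: 168.0 mL; arborio rice: 0.6 oz; diced celery: 69.0 g

Scaling factor: 4/10 = 2/5 = 0.4.
grated parmesan: 10 oz × 2/5 × 28.35 g/oz = 113.4 g
salmon fillet: 400 g × 2/5 ÷ 28.35 g/oz ≈ 5.6 oz
heavy cream: (1 cup + 12 tbsp = 1.75 cup) × 2/5 × 240 mL/cup = 168.0 mL
arborio rice: 40 g × 2/5 ÷ 28.35 g/oz ≈ 0.6 oz
diced celery: (1 cup + 7 tbsp = 1.4375 cup) × 2/5 × 120 g/cup = 69.0 g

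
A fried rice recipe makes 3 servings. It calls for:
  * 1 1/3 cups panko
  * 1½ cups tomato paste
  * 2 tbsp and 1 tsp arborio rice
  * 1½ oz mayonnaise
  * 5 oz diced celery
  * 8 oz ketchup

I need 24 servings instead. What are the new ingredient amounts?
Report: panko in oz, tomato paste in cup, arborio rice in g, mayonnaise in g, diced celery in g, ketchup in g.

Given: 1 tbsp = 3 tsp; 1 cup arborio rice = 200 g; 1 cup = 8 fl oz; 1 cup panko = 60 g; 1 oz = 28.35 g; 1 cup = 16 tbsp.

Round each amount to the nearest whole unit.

panko: 23 oz; tomato paste: 12 cup; arborio rice: 233 g; mayonnaise: 340 g; diced celery: 1134 g; ketchup: 1814 g

Scaling factor: 24/3 = 8.
panko: 4/3 cup × 8 × 60 g/cup ÷ 28.35 g/oz ≈ 23 oz
tomato paste: 1.5 cup × 8 = 12 cup
arborio rice: (2 tbsp + 1 tsp = 7/3 tbsp) × 8 ÷ 16 tbsp/cup × 200 g/cup ≈ 233 g
mayonnaise: 1.5 oz × 8 × 28.35 g/oz ≈ 340 g
diced celery: 5 oz × 8 × 28.35 g/oz = 1134 g
ketchup: 8 oz × 8 × 28.35 g/oz ≈ 1814 g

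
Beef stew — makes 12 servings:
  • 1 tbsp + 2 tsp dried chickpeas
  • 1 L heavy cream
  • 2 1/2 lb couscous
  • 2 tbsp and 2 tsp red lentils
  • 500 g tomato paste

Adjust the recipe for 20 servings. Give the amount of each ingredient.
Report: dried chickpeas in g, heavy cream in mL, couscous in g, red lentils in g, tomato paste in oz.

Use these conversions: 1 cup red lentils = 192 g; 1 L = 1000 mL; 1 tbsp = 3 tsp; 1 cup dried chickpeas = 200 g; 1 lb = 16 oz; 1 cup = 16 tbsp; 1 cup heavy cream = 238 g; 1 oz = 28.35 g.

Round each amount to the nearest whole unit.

Scaling factor: 20/12 = 5/3.
dried chickpeas: (1 tbsp + 2 tsp = 5/3 tbsp) × 5/3 ÷ 16 tbsp/cup × 200 g/cup ≈ 35 g
heavy cream: 1 L × 5/3 × 1000 mL/L ≈ 1667 mL
couscous: 2.5 lb × 5/3 × 16 oz/lb × 28.35 g/oz = 1890 g
red lentils: (2 tbsp + 2 tsp = 8/3 tbsp) × 5/3 ÷ 16 tbsp/cup × 192 g/cup ≈ 53 g
tomato paste: 500 g × 5/3 ÷ 28.35 g/oz ≈ 29 oz

dried chickpeas: 35 g; heavy cream: 1667 mL; couscous: 1890 g; red lentils: 53 g; tomato paste: 29 oz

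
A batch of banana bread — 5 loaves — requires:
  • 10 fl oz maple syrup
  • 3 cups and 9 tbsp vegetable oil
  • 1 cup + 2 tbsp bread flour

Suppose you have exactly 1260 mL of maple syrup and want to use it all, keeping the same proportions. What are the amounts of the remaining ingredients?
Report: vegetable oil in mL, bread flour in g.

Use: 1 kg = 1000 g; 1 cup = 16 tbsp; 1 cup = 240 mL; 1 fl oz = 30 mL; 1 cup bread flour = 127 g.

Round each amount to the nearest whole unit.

vegetable oil: 3591 mL; bread flour: 600 g

The original recipe has 300 mL of maple syrup, so the scaling factor is 1260 ÷ 300 = 21/5 = 4.2.
vegetable oil: (3 cup + 9 tbsp = 3.5625 cup) × 21/5 × 240 mL/cup = 3591 mL
bread flour: (1 cup + 2 tbsp = 1.125 cup) × 21/5 × 127 g/cup ≈ 600 g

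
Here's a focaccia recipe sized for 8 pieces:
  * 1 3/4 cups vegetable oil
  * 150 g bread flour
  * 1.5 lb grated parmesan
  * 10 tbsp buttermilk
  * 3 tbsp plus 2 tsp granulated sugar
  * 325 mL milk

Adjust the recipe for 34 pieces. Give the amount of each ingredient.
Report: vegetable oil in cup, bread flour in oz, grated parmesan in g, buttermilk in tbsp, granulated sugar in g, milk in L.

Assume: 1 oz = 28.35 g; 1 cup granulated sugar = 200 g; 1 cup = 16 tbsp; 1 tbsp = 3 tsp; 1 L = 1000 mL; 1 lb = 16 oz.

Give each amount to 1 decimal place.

Scaling factor: 34/8 = 17/4 = 4.25.
vegetable oil: 1.75 cup × 17/4 ≈ 7.4 cup
bread flour: 150 g × 17/4 ÷ 28.35 g/oz ≈ 22.5 oz
grated parmesan: 1.5 lb × 17/4 × 16 oz/lb × 28.35 g/oz = 2891.7 g
buttermilk: 10 tbsp × 17/4 = 42.5 tbsp
granulated sugar: (3 tbsp + 2 tsp = 11/3 tbsp) × 17/4 ÷ 16 tbsp/cup × 200 g/cup ≈ 194.8 g
milk: 325 mL × 17/4 ÷ 1000 mL/L ≈ 1.4 L

vegetable oil: 7.4 cup; bread flour: 22.5 oz; grated parmesan: 2891.7 g; buttermilk: 42.5 tbsp; granulated sugar: 194.8 g; milk: 1.4 L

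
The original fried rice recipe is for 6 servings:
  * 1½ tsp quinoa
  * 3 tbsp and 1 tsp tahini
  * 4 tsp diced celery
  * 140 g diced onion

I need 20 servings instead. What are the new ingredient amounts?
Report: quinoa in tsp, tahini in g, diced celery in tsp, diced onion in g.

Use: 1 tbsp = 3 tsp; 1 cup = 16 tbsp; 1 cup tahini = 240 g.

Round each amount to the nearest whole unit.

quinoa: 5 tsp; tahini: 167 g; diced celery: 13 tsp; diced onion: 467 g

Scaling factor: 20/6 = 10/3.
quinoa: 1.5 tsp × 10/3 = 5 tsp
tahini: (3 tbsp + 1 tsp = 10/3 tbsp) × 10/3 ÷ 16 tbsp/cup × 240 g/cup ≈ 167 g
diced celery: 4 tsp × 10/3 ≈ 13 tsp
diced onion: 140 g × 10/3 ≈ 467 g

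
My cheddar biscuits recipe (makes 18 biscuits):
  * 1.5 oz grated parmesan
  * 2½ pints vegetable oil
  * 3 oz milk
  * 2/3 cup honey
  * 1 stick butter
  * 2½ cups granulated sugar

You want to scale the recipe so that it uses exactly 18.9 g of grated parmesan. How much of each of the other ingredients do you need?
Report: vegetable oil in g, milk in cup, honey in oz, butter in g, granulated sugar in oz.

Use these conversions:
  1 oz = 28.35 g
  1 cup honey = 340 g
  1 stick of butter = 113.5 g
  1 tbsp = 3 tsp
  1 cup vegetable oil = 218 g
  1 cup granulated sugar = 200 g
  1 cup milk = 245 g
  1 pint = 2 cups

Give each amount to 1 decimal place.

vegetable oil: 484.4 g; milk: 0.2 cup; honey: 3.6 oz; butter: 50.4 g; granulated sugar: 7.8 oz

The original recipe has 42.525 g of grated parmesan, so the scaling factor is 18.9 ÷ 42.525 = 4/9.
vegetable oil: 2.5 pint × 4/9 × 2 cup/pint × 218 g/cup ≈ 484.4 g
milk: 3 oz × 4/9 × 28.35 g/oz ÷ 245 g/cup ≈ 0.2 cup
honey: 2/3 cup × 4/9 × 340 g/cup ÷ 28.35 g/oz ≈ 3.6 oz
butter: 1 stick × 4/9 × 113.5 g/stick ≈ 50.4 g
granulated sugar: 2.5 cup × 4/9 × 200 g/cup ÷ 28.35 g/oz ≈ 7.8 oz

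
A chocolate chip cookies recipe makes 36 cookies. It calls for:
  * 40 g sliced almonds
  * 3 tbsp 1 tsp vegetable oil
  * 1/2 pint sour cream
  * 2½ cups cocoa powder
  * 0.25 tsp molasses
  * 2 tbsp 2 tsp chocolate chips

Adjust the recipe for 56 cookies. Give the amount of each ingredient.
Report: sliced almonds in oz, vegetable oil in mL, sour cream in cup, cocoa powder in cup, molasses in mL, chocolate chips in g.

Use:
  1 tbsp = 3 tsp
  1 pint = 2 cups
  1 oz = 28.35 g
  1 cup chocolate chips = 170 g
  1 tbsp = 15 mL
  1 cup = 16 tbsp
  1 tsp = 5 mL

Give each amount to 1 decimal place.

Scaling factor: 56/36 = 14/9.
sliced almonds: 40 g × 14/9 ÷ 28.35 g/oz ≈ 2.2 oz
vegetable oil: (3 tbsp + 1 tsp = 10/3 tbsp) × 14/9 × 15 mL/tbsp ≈ 77.8 mL
sour cream: 0.5 pint × 14/9 × 2 cup/pint ≈ 1.6 cup
cocoa powder: 2.5 cup × 14/9 ≈ 3.9 cup
molasses: 0.25 tsp × 14/9 × 5 mL/tsp ≈ 1.9 mL
chocolate chips: (2 tbsp + 2 tsp = 8/3 tbsp) × 14/9 ÷ 16 tbsp/cup × 170 g/cup ≈ 44.1 g

sliced almonds: 2.2 oz; vegetable oil: 77.8 mL; sour cream: 1.6 cup; cocoa powder: 3.9 cup; molasses: 1.9 mL; chocolate chips: 44.1 g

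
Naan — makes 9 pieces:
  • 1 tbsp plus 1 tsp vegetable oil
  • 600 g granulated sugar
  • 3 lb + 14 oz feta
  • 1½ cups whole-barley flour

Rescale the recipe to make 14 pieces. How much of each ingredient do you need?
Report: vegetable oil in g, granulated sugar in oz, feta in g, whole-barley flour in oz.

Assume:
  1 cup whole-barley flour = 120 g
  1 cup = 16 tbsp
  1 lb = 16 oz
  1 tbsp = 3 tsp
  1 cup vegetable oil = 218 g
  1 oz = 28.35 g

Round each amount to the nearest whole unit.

vegetable oil: 28 g; granulated sugar: 33 oz; feta: 2734 g; whole-barley flour: 10 oz

Scaling factor: 14/9.
vegetable oil: (1 tbsp + 1 tsp = 4/3 tbsp) × 14/9 ÷ 16 tbsp/cup × 218 g/cup ≈ 28 g
granulated sugar: 600 g × 14/9 ÷ 28.35 g/oz ≈ 33 oz
feta: (3 lb + 14 oz = 3.875 lb) × 14/9 × 16 oz/lb × 28.35 g/oz ≈ 2734 g
whole-barley flour: 1.5 cup × 14/9 × 120 g/cup ÷ 28.35 g/oz ≈ 10 oz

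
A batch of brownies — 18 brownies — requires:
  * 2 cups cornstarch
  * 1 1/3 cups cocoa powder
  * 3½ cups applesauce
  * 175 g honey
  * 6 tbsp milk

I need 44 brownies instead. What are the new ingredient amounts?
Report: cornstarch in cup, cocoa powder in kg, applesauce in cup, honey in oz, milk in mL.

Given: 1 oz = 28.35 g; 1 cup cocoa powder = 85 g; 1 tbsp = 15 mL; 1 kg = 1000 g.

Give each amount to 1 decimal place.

cornstarch: 4.9 cup; cocoa powder: 0.3 kg; applesauce: 8.6 cup; honey: 15.1 oz; milk: 220.0 mL

Scaling factor: 44/18 = 22/9.
cornstarch: 2 cup × 22/9 ≈ 4.9 cup
cocoa powder: 4/3 cup × 22/9 × 85 g/cup ÷ 1000 g/kg ≈ 0.3 kg
applesauce: 3.5 cup × 22/9 ≈ 8.6 cup
honey: 175 g × 22/9 ÷ 28.35 g/oz ≈ 15.1 oz
milk: 6 tbsp × 22/9 × 15 mL/tbsp = 220.0 mL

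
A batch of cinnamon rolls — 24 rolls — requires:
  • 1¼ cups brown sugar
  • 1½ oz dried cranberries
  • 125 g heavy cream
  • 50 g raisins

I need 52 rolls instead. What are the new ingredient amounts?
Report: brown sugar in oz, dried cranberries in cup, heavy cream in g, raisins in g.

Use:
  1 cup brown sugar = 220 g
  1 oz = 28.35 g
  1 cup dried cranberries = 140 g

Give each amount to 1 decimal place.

Scaling factor: 52/24 = 13/6.
brown sugar: 1.25 cup × 13/6 × 220 g/cup ÷ 28.35 g/oz ≈ 21.0 oz
dried cranberries: 1.5 oz × 13/6 × 28.35 g/oz ÷ 140 g/cup ≈ 0.7 cup
heavy cream: 125 g × 13/6 ≈ 270.8 g
raisins: 50 g × 13/6 ≈ 108.3 g

brown sugar: 21.0 oz; dried cranberries: 0.7 cup; heavy cream: 270.8 g; raisins: 108.3 g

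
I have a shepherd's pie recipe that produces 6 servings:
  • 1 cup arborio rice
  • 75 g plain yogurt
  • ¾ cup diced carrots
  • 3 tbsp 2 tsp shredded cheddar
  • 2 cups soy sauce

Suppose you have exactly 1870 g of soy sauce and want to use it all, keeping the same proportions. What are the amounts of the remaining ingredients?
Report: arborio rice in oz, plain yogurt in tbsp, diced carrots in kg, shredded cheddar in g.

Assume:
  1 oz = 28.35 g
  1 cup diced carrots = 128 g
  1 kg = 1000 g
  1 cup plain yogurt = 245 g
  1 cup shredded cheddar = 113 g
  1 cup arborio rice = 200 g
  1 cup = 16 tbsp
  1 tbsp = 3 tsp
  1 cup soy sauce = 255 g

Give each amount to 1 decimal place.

arborio rice: 25.9 oz; plain yogurt: 18.0 tbsp; diced carrots: 0.4 kg; shredded cheddar: 95.0 g

The original recipe has 510 g of soy sauce, so the scaling factor is 1870 ÷ 510 = 11/3.
arborio rice: 1 cup × 11/3 × 200 g/cup ÷ 28.35 g/oz ≈ 25.9 oz
plain yogurt: 75 g × 11/3 ÷ 245 g/cup × 16 tbsp/cup ≈ 18.0 tbsp
diced carrots: 0.75 cup × 11/3 × 128 g/cup ÷ 1000 g/kg ≈ 0.4 kg
shredded cheddar: (3 tbsp + 2 tsp = 11/3 tbsp) × 11/3 ÷ 16 tbsp/cup × 113 g/cup ≈ 95.0 g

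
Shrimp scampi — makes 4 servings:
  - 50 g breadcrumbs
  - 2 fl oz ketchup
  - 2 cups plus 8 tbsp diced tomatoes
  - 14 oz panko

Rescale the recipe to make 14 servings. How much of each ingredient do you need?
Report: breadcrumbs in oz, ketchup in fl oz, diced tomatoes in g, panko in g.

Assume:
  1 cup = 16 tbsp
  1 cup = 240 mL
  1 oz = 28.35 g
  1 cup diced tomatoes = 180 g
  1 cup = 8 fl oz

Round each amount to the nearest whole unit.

Scaling factor: 14/4 = 7/2 = 3.5.
breadcrumbs: 50 g × 7/2 ÷ 28.35 g/oz ≈ 6 oz
ketchup: 2 fl oz × 7/2 = 7 fl oz
diced tomatoes: (2 cup + 8 tbsp = 2.5 cup) × 7/2 × 180 g/cup = 1575 g
panko: 14 oz × 7/2 × 28.35 g/oz ≈ 1389 g

breadcrumbs: 6 oz; ketchup: 7 fl oz; diced tomatoes: 1575 g; panko: 1389 g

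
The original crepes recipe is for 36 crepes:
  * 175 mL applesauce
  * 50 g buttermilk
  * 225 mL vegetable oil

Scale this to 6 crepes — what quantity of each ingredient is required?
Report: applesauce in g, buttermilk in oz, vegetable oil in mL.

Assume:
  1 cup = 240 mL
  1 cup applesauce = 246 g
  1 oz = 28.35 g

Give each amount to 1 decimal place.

Scaling factor: 6/36 = 1/6.
applesauce: 175 mL × 1/6 ÷ 240 mL/cup × 246 g/cup ≈ 29.9 g
buttermilk: 50 g × 1/6 ÷ 28.35 g/oz ≈ 0.3 oz
vegetable oil: 225 mL × 1/6 = 37.5 mL

applesauce: 29.9 g; buttermilk: 0.3 oz; vegetable oil: 37.5 mL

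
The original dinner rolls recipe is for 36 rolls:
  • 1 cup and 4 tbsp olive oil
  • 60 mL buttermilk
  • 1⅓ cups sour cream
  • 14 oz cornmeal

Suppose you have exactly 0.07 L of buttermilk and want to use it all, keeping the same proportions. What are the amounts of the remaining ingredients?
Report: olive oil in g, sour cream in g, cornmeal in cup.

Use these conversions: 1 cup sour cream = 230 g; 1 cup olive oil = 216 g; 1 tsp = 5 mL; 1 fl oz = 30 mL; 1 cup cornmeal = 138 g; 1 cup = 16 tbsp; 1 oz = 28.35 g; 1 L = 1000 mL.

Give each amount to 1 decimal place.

The original recipe has 0.06 L of buttermilk, so the scaling factor is 0.07 ÷ 0.06 = 7/6.
olive oil: (1 cup + 4 tbsp = 1.25 cup) × 7/6 × 216 g/cup = 315.0 g
sour cream: 4/3 cup × 7/6 × 230 g/cup ≈ 357.8 g
cornmeal: 14 oz × 7/6 × 28.35 g/oz ÷ 138 g/cup ≈ 3.4 cup

olive oil: 315.0 g; sour cream: 357.8 g; cornmeal: 3.4 cup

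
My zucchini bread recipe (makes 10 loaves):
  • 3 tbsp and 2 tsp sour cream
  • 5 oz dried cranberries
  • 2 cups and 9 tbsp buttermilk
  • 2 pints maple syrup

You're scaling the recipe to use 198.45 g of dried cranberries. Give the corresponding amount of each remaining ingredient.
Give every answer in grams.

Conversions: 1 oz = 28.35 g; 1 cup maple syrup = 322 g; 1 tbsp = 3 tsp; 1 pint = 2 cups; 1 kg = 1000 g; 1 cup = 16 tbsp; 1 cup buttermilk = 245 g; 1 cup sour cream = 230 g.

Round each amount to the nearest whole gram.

The original recipe has 141.75 g of dried cranberries, so the scaling factor is 198.45 ÷ 141.75 = 7/5 = 1.4.
sour cream: (3 tbsp + 2 tsp = 11/3 tbsp) × 7/5 ÷ 16 tbsp/cup × 230 g/cup ≈ 74 g
buttermilk: (2 cup + 9 tbsp = 2.5625 cup) × 7/5 × 245 g/cup ≈ 879 g
maple syrup: 2 pint × 7/5 × 2 cup/pint × 322 g/cup ≈ 1803 g

sour cream: 74 g; buttermilk: 879 g; maple syrup: 1803 g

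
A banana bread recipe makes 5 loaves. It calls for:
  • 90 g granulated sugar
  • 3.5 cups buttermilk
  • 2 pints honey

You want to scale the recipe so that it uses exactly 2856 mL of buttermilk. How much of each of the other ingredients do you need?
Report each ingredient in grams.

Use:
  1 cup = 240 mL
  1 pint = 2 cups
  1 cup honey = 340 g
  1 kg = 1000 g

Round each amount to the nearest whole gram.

The original recipe has 840 mL of buttermilk, so the scaling factor is 2856 ÷ 840 = 17/5 = 3.4.
granulated sugar: 90 g × 17/5 = 306 g
honey: 2 pint × 17/5 × 2 cup/pint × 340 g/cup = 4624 g

granulated sugar: 306 g; honey: 4624 g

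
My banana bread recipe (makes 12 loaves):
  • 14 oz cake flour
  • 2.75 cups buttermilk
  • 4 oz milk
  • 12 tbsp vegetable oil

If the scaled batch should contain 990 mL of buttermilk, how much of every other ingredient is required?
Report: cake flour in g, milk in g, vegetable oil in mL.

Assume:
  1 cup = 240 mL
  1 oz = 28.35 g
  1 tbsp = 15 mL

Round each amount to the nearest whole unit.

cake flour: 595 g; milk: 170 g; vegetable oil: 270 mL

The original recipe has 660 mL of buttermilk, so the scaling factor is 990 ÷ 660 = 3/2 = 1.5.
cake flour: 14 oz × 3/2 × 28.35 g/oz ≈ 595 g
milk: 4 oz × 3/2 × 28.35 g/oz ≈ 170 g
vegetable oil: 12 tbsp × 3/2 × 15 mL/tbsp = 270 mL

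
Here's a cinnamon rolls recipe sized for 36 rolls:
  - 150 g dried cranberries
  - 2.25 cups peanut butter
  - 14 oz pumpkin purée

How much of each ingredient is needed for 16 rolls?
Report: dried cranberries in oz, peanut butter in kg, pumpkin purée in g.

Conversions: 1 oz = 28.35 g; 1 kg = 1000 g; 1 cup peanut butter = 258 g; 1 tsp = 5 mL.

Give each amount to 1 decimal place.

Scaling factor: 16/36 = 4/9.
dried cranberries: 150 g × 4/9 ÷ 28.35 g/oz ≈ 2.4 oz
peanut butter: 2.25 cup × 4/9 × 258 g/cup ÷ 1000 g/kg ≈ 0.3 kg
pumpkin purée: 14 oz × 4/9 × 28.35 g/oz = 176.4 g

dried cranberries: 2.4 oz; peanut butter: 0.3 kg; pumpkin purée: 176.4 g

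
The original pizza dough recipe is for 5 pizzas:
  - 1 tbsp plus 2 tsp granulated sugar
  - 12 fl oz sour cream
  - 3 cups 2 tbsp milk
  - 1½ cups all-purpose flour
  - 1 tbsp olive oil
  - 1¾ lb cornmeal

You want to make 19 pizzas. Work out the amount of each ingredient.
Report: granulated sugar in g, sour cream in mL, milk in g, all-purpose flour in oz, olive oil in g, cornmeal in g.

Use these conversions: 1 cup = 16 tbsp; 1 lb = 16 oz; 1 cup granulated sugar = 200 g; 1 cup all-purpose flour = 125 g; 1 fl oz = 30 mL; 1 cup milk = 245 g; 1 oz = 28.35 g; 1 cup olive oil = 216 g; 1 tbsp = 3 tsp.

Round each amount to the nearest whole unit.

Scaling factor: 19/5 = 3.8.
granulated sugar: (1 tbsp + 2 tsp = 5/3 tbsp) × 19/5 ÷ 16 tbsp/cup × 200 g/cup ≈ 79 g
sour cream: 12 fl oz × 19/5 × 30 mL/fl oz = 1368 mL
milk: (3 cup + 2 tbsp = 3.125 cup) × 19/5 × 245 g/cup ≈ 2909 g
all-purpose flour: 1.5 cup × 19/5 × 125 g/cup ÷ 28.35 g/oz ≈ 25 oz
olive oil: 1 tbsp × 19/5 ÷ 16 tbsp/cup × 216 g/cup ≈ 51 g
cornmeal: 1.75 lb × 19/5 × 16 oz/lb × 28.35 g/oz ≈ 3016 g

granulated sugar: 79 g; sour cream: 1368 mL; milk: 2909 g; all-purpose flour: 25 oz; olive oil: 51 g; cornmeal: 3016 g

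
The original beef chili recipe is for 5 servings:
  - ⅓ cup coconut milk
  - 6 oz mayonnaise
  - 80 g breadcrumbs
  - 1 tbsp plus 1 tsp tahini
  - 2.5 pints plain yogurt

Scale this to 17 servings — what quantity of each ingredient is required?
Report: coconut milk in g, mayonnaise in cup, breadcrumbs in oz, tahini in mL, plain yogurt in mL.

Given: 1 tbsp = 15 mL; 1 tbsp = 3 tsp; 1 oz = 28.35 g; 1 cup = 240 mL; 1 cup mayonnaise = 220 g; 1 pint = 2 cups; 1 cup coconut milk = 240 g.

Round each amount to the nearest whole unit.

coconut milk: 272 g; mayonnaise: 3 cup; breadcrumbs: 10 oz; tahini: 68 mL; plain yogurt: 4080 mL

Scaling factor: 17/5 = 3.4.
coconut milk: 1/3 cup × 17/5 × 240 g/cup = 272 g
mayonnaise: 6 oz × 17/5 × 28.35 g/oz ÷ 220 g/cup ≈ 3 cup
breadcrumbs: 80 g × 17/5 ÷ 28.35 g/oz ≈ 10 oz
tahini: (1 tbsp + 1 tsp = 4/3 tbsp) × 17/5 × 15 mL/tbsp = 68 mL
plain yogurt: 2.5 pint × 17/5 × 2 cup/pint × 240 mL/cup = 4080 mL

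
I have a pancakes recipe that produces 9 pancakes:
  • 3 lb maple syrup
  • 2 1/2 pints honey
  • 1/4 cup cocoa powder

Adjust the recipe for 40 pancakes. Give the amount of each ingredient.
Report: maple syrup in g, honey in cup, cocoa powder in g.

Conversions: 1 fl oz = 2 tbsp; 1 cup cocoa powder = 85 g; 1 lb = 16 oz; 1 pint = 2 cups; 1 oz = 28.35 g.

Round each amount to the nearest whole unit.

Scaling factor: 40/9.
maple syrup: 3 lb × 40/9 × 16 oz/lb × 28.35 g/oz = 6048 g
honey: 2.5 pint × 40/9 × 2 cup/pint ≈ 22 cup
cocoa powder: 0.25 cup × 40/9 × 85 g/cup ≈ 94 g

maple syrup: 6048 g; honey: 22 cup; cocoa powder: 94 g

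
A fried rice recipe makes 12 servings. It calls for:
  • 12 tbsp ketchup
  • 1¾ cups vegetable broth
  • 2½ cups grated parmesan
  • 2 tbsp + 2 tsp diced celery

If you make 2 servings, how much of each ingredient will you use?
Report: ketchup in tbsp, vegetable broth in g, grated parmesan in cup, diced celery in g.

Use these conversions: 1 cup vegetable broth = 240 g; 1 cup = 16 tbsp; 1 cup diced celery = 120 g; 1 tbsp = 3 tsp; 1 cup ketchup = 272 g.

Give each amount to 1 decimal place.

Scaling factor: 2/12 = 1/6.
ketchup: 12 tbsp × 1/6 = 2.0 tbsp
vegetable broth: 1.75 cup × 1/6 × 240 g/cup = 70.0 g
grated parmesan: 2.5 cup × 1/6 ≈ 0.4 cup
diced celery: (2 tbsp + 2 tsp = 8/3 tbsp) × 1/6 ÷ 16 tbsp/cup × 120 g/cup ≈ 3.3 g

ketchup: 2.0 tbsp; vegetable broth: 70.0 g; grated parmesan: 0.4 cup; diced celery: 3.3 g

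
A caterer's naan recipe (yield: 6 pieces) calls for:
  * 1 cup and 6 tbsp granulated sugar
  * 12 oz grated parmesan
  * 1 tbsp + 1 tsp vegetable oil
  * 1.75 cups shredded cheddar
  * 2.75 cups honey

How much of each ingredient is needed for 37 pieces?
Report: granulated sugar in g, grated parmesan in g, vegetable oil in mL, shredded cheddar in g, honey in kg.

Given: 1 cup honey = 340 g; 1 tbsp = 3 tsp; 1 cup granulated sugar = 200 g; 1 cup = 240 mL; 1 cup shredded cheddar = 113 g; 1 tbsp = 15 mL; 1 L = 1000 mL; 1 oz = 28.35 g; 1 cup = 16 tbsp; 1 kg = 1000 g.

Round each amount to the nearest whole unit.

Scaling factor: 37/6.
granulated sugar: (1 cup + 6 tbsp = 1.375 cup) × 37/6 × 200 g/cup ≈ 1696 g
grated parmesan: 12 oz × 37/6 × 28.35 g/oz ≈ 2098 g
vegetable oil: (1 tbsp + 1 tsp = 4/3 tbsp) × 37/6 × 15 mL/tbsp ≈ 123 mL
shredded cheddar: 1.75 cup × 37/6 × 113 g/cup ≈ 1219 g
honey: 2.75 cup × 37/6 × 340 g/cup ÷ 1000 g/kg ≈ 6 kg

granulated sugar: 1696 g; grated parmesan: 2098 g; vegetable oil: 123 mL; shredded cheddar: 1219 g; honey: 6 kg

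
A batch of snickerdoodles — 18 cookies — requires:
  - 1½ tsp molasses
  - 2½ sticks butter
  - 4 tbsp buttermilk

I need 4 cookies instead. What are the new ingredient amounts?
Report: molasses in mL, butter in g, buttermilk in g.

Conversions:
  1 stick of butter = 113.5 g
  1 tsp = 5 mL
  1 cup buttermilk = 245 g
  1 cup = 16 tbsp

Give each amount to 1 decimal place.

molasses: 1.7 mL; butter: 63.1 g; buttermilk: 13.6 g

Scaling factor: 4/18 = 2/9.
molasses: 1.5 tsp × 2/9 × 5 mL/tsp ≈ 1.7 mL
butter: 2.5 stick × 2/9 × 113.5 g/stick ≈ 63.1 g
buttermilk: 4 tbsp × 2/9 ÷ 16 tbsp/cup × 245 g/cup ≈ 13.6 g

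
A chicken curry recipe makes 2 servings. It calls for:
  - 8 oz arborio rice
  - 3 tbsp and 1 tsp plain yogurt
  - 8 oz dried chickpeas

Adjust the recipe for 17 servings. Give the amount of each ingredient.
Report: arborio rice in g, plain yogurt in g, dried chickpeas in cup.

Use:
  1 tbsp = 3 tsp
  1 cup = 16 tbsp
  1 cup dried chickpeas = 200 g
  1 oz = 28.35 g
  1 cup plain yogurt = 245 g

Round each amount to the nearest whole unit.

Scaling factor: 17/2 = 8.5.
arborio rice: 8 oz × 17/2 × 28.35 g/oz ≈ 1928 g
plain yogurt: (3 tbsp + 1 tsp = 10/3 tbsp) × 17/2 ÷ 16 tbsp/cup × 245 g/cup ≈ 434 g
dried chickpeas: 8 oz × 17/2 × 28.35 g/oz ÷ 200 g/cup ≈ 10 cup

arborio rice: 1928 g; plain yogurt: 434 g; dried chickpeas: 10 cup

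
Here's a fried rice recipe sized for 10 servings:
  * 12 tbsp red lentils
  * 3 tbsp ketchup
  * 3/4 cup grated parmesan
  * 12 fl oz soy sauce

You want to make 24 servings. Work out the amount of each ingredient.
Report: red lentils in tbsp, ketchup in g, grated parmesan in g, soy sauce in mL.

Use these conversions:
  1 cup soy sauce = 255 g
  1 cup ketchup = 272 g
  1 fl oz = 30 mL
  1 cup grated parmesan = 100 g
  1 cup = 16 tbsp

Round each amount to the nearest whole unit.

Scaling factor: 24/10 = 12/5 = 2.4.
red lentils: 12 tbsp × 12/5 ≈ 29 tbsp
ketchup: 3 tbsp × 12/5 ÷ 16 tbsp/cup × 272 g/cup ≈ 122 g
grated parmesan: 0.75 cup × 12/5 × 100 g/cup = 180 g
soy sauce: 12 fl oz × 12/5 × 30 mL/fl oz = 864 mL

red lentils: 29 tbsp; ketchup: 122 g; grated parmesan: 180 g; soy sauce: 864 mL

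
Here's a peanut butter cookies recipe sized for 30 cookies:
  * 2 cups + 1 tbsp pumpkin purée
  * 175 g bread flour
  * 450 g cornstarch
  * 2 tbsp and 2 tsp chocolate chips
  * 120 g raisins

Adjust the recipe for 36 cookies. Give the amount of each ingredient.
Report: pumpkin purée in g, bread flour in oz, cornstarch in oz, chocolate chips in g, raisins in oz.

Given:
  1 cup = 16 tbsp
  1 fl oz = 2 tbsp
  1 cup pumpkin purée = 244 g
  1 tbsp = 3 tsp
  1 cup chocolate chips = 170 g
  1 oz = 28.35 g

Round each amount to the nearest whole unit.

Scaling factor: 36/30 = 6/5 = 1.2.
pumpkin purée: (2 cup + 1 tbsp = 2.0625 cup) × 6/5 × 244 g/cup ≈ 604 g
bread flour: 175 g × 6/5 ÷ 28.35 g/oz ≈ 7 oz
cornstarch: 450 g × 6/5 ÷ 28.35 g/oz ≈ 19 oz
chocolate chips: (2 tbsp + 2 tsp = 8/3 tbsp) × 6/5 ÷ 16 tbsp/cup × 170 g/cup = 34 g
raisins: 120 g × 6/5 ÷ 28.35 g/oz ≈ 5 oz

pumpkin purée: 604 g; bread flour: 7 oz; cornstarch: 19 oz; chocolate chips: 34 g; raisins: 5 oz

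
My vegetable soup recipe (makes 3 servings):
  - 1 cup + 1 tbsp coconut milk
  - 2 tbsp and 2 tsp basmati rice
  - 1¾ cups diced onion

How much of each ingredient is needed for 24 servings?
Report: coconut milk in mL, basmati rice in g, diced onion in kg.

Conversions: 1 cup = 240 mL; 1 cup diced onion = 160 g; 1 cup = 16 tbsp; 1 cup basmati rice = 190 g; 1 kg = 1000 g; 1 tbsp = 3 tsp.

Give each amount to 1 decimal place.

coconut milk: 2040.0 mL; basmati rice: 253.3 g; diced onion: 2.2 kg

Scaling factor: 24/3 = 8.
coconut milk: (1 cup + 1 tbsp = 1.0625 cup) × 8 × 240 mL/cup = 2040.0 mL
basmati rice: (2 tbsp + 2 tsp = 8/3 tbsp) × 8 ÷ 16 tbsp/cup × 190 g/cup ≈ 253.3 g
diced onion: 1.75 cup × 8 × 160 g/cup ÷ 1000 g/kg ≈ 2.2 kg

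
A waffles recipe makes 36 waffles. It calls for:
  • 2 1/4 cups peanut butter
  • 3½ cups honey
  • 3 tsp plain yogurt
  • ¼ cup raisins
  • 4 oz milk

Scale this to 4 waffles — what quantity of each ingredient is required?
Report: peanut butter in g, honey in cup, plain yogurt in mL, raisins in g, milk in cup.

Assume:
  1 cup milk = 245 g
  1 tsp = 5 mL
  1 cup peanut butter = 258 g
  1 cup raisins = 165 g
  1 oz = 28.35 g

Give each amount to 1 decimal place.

peanut butter: 64.5 g; honey: 0.4 cup; plain yogurt: 1.7 mL; raisins: 4.6 g; milk: 0.1 cup

Scaling factor: 4/36 = 1/9.
peanut butter: 2.25 cup × 1/9 × 258 g/cup = 64.5 g
honey: 3.5 cup × 1/9 ≈ 0.4 cup
plain yogurt: 3 tsp × 1/9 × 5 mL/tsp ≈ 1.7 mL
raisins: 0.25 cup × 1/9 × 165 g/cup ≈ 4.6 g
milk: 4 oz × 1/9 × 28.35 g/oz ÷ 245 g/cup ≈ 0.1 cup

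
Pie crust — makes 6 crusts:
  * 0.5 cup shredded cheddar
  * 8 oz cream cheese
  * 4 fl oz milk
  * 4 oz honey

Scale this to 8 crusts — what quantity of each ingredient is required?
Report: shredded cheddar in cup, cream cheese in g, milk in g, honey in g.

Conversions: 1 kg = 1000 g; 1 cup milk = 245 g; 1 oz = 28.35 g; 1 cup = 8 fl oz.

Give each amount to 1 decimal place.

Scaling factor: 8/6 = 4/3.
shredded cheddar: 0.5 cup × 4/3 ≈ 0.7 cup
cream cheese: 8 oz × 4/3 × 28.35 g/oz = 302.4 g
milk: 4 fl oz × 4/3 ÷ 8 fl oz/cup × 245 g/cup ≈ 163.3 g
honey: 4 oz × 4/3 × 28.35 g/oz = 151.2 g

shredded cheddar: 0.7 cup; cream cheese: 302.4 g; milk: 163.3 g; honey: 151.2 g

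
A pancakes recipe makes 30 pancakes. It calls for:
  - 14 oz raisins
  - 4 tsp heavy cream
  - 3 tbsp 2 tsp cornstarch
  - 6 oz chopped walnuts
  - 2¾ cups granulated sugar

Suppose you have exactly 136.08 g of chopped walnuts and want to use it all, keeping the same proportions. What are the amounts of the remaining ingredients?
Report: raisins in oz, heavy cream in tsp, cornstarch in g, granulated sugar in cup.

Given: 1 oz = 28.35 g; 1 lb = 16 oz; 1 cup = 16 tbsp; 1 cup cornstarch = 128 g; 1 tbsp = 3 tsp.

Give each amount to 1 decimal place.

raisins: 11.2 oz; heavy cream: 3.2 tsp; cornstarch: 23.5 g; granulated sugar: 2.2 cup

The original recipe has 170.1 g of chopped walnuts, so the scaling factor is 136.08 ÷ 170.1 = 4/5 = 0.8.
raisins: 14 oz × 4/5 = 11.2 oz
heavy cream: 4 tsp × 4/5 = 3.2 tsp
cornstarch: (3 tbsp + 2 tsp = 11/3 tbsp) × 4/5 ÷ 16 tbsp/cup × 128 g/cup ≈ 23.5 g
granulated sugar: 2.75 cup × 4/5 = 2.2 cup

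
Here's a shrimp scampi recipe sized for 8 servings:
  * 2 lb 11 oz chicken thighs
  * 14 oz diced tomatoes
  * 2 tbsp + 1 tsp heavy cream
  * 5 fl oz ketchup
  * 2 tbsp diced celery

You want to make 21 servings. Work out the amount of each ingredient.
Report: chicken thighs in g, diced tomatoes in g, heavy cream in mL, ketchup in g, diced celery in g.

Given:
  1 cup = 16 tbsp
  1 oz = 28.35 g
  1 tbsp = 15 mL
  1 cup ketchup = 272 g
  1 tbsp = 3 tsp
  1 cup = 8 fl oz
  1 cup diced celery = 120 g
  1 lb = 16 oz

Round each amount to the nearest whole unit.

Scaling factor: 21/8 = 2.625.
chicken thighs: (2 lb + 11 oz = 2.6875 lb) × 21/8 × 16 oz/lb × 28.35 g/oz ≈ 3200 g
diced tomatoes: 14 oz × 21/8 × 28.35 g/oz ≈ 1042 g
heavy cream: (2 tbsp + 1 tsp = 7/3 tbsp) × 21/8 × 15 mL/tbsp ≈ 92 mL
ketchup: 5 fl oz × 21/8 ÷ 8 fl oz/cup × 272 g/cup ≈ 446 g
diced celery: 2 tbsp × 21/8 ÷ 16 tbsp/cup × 120 g/cup ≈ 39 g

chicken thighs: 3200 g; diced tomatoes: 1042 g; heavy cream: 92 mL; ketchup: 446 g; diced celery: 39 g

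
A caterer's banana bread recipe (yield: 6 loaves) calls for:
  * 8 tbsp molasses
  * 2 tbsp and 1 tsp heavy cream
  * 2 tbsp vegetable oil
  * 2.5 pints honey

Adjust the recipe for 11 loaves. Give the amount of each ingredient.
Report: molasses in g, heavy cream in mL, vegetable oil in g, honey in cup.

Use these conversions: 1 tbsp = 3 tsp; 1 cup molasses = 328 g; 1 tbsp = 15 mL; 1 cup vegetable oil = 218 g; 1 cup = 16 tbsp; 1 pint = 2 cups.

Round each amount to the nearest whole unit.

Scaling factor: 11/6.
molasses: 8 tbsp × 11/6 ÷ 16 tbsp/cup × 328 g/cup ≈ 301 g
heavy cream: (2 tbsp + 1 tsp = 7/3 tbsp) × 11/6 × 15 mL/tbsp ≈ 64 mL
vegetable oil: 2 tbsp × 11/6 ÷ 16 tbsp/cup × 218 g/cup ≈ 50 g
honey: 2.5 pint × 11/6 × 2 cup/pint ≈ 9 cup

molasses: 301 g; heavy cream: 64 mL; vegetable oil: 50 g; honey: 9 cup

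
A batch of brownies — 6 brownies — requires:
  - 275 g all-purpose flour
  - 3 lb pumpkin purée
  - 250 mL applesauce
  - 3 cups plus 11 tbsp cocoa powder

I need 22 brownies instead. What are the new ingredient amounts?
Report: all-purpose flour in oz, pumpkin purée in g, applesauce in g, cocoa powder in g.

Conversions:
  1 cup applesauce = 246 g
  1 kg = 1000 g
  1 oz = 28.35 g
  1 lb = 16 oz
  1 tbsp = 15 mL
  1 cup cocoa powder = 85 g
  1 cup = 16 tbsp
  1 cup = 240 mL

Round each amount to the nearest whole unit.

Scaling factor: 22/6 = 11/3.
all-purpose flour: 275 g × 11/3 ÷ 28.35 g/oz ≈ 36 oz
pumpkin purée: 3 lb × 11/3 × 16 oz/lb × 28.35 g/oz ≈ 4990 g
applesauce: 250 mL × 11/3 ÷ 240 mL/cup × 246 g/cup ≈ 940 g
cocoa powder: (3 cup + 11 tbsp = 3.6875 cup) × 11/3 × 85 g/cup ≈ 1149 g

all-purpose flour: 36 oz; pumpkin purée: 4990 g; applesauce: 940 g; cocoa powder: 1149 g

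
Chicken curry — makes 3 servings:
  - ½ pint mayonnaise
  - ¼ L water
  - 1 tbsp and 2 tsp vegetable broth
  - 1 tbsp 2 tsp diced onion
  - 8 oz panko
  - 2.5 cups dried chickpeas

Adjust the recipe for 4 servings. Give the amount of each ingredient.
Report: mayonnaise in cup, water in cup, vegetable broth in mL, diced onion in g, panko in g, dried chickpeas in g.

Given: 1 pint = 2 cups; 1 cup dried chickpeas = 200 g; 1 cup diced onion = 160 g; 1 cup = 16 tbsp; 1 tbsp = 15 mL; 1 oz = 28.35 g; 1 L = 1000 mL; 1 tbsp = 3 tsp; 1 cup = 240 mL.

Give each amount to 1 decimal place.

Scaling factor: 4/3.
mayonnaise: 0.5 pint × 4/3 × 2 cup/pint ≈ 1.3 cup
water: 0.25 L × 4/3 × 1000 mL/L ÷ 240 mL/cup ≈ 1.4 cup
vegetable broth: (1 tbsp + 2 tsp = 5/3 tbsp) × 4/3 × 15 mL/tbsp ≈ 33.3 mL
diced onion: (1 tbsp + 2 tsp = 5/3 tbsp) × 4/3 ÷ 16 tbsp/cup × 160 g/cup ≈ 22.2 g
panko: 8 oz × 4/3 × 28.35 g/oz = 302.4 g
dried chickpeas: 2.5 cup × 4/3 × 200 g/cup ≈ 666.7 g

mayonnaise: 1.3 cup; water: 1.4 cup; vegetable broth: 33.3 mL; diced onion: 22.2 g; panko: 302.4 g; dried chickpeas: 666.7 g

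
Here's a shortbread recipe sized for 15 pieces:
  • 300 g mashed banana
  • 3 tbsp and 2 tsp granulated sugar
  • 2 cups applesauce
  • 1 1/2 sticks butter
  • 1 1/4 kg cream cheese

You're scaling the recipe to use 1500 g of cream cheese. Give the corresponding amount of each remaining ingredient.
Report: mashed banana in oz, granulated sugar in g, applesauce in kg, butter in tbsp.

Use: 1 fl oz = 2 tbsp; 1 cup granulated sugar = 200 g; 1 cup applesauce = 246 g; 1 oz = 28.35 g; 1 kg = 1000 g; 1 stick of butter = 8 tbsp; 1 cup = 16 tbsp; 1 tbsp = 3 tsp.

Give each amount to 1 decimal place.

The original recipe has 1250 g of cream cheese, so the scaling factor is 1500 ÷ 1250 = 6/5 = 1.2.
mashed banana: 300 g × 6/5 ÷ 28.35 g/oz ≈ 12.7 oz
granulated sugar: (3 tbsp + 2 tsp = 11/3 tbsp) × 6/5 ÷ 16 tbsp/cup × 200 g/cup = 55.0 g
applesauce: 2 cup × 6/5 × 246 g/cup ÷ 1000 g/kg ≈ 0.6 kg
butter: 1.5 stick × 6/5 × 8 tbsp/stick = 14.4 tbsp

mashed banana: 12.7 oz; granulated sugar: 55.0 g; applesauce: 0.6 kg; butter: 14.4 tbsp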